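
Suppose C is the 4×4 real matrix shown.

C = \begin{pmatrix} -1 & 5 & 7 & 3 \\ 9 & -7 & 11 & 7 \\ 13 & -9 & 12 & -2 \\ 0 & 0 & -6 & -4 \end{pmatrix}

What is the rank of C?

Row reduce to echelon form.
R2 ← R2 + (9)·R1: [0, 38, 74, 34]
R3 ← R3 + (13)·R1: [0, 56, 103, 37]
R3 ← R3 − (28/19)·R2: [0, 0, -115/19, -249/19]
R4 ← R4 − (114/115)·R3: [0, 0, 0, 1034/115]
Echelon form has 4 nonzero rows, so rank(C) = 4.

4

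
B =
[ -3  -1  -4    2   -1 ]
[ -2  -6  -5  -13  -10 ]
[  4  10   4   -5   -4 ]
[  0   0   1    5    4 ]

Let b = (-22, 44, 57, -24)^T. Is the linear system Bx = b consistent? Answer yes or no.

yes

Row reduce the augmented matrix [B | b].
R2 ← R2 − (2/3)·R1: [0, -16/3, -7/3, -43/3, -28/3, 176/3]
R3 ← R3 + (4/3)·R1: [0, 26/3, -4/3, -7/3, -16/3, 83/3]
R3 ← R3 + (13/8)·R2: [0, 0, -41/8, -205/8, -41/2, 123]
R4 ← R4 + (8/41)·R3: [0, 0, 0, 0, 0, 0]
The echelon form has 3 nonzero rows, and every pivot lies in the first 5 columns, so rank(B) = rank([B|b]) = 3.
The system is consistent.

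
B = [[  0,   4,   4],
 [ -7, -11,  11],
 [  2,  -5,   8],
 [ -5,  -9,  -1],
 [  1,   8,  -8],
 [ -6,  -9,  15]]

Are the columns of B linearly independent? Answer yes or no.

yes

Row reduce B to echelon form.
Swap R1 ↔ R2
R3 ← R3 + (2/7)·R1: [0, -57/7, 78/7]
R4 ← R4 − (5/7)·R1: [0, -8/7, -62/7]
R5 ← R5 + (1/7)·R1: [0, 45/7, -45/7]
R6 ← R6 − (6/7)·R1: [0, 3/7, 39/7]
R3 ← R3 + (57/28)·R2: [0, 0, 135/7]
R4 ← R4 + (2/7)·R2: [0, 0, -54/7]
R5 ← R5 − (45/28)·R2: [0, 0, -90/7]
R6 ← R6 − (3/28)·R2: [0, 0, 36/7]
R4 ← R4 + (2/5)·R3: [0, 0, 0]
R5 ← R5 + (2/3)·R3: [0, 0, 0]
R6 ← R6 − (4/15)·R3: [0, 0, 0]
3 pivots among 3 columns.
Every column is a pivot column, so the columns are linearly independent.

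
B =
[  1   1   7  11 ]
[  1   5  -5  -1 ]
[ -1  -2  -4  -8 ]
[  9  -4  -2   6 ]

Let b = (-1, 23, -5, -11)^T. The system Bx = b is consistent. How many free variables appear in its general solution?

Row reduce the augmented matrix [B | b].
R2 ← R2 − R1: [0, 4, -12, -12, 24]
R3 ← R3 + R1: [0, -1, 3, 3, -6]
R4 ← R4 − (9)·R1: [0, -13, -65, -93, -2]
R3 ← R3 + (1/4)·R2: [0, 0, 0, 0, 0]
R4 ← R4 + (13/4)·R2: [0, 0, -104, -132, 76]
Swap R3 ↔ R4
The echelon form has 3 nonzero rows, and every pivot lies in the first 4 columns, so rank(B) = rank([B|b]) = 3.
The system is consistent.
Free variables = (unknowns) − (rank) = 4 − 3 = 1.

1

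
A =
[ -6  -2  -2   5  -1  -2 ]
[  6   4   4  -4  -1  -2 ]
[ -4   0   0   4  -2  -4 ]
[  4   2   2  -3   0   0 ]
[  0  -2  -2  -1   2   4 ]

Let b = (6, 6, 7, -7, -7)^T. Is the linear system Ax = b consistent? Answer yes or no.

Row reduce the augmented matrix [A | b].
R2 ← R2 + R1: [0, 2, 2, 1, -2, -4, 12]
R3 ← R3 − (2/3)·R1: [0, 4/3, 4/3, 2/3, -4/3, -8/3, 3]
R4 ← R4 + (2/3)·R1: [0, 2/3, 2/3, 1/3, -2/3, -4/3, -3]
R3 ← R3 − (2/3)·R2: [0, 0, 0, 0, 0, 0, -5]
R4 ← R4 − (1/3)·R2: [0, 0, 0, 0, 0, 0, -7]
R5 ← R5 + R2: [0, 0, 0, 0, 0, 0, 5]
R4 ← R4 − (7/5)·R3: [0, 0, 0, 0, 0, 0, 0]
R5 ← R5 + R3: [0, 0, 0, 0, 0, 0, 0]
The echelon form has 3 nonzero rows; the last pivot sits in the augmented column, so rank(A) = 2 but rank([A|b]) = 3.
Since the ranks differ, the system is inconsistent.

no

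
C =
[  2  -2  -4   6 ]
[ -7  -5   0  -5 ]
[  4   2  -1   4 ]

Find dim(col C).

Row reduce to echelon form.
R2 ← R2 + (7/2)·R1: [0, -12, -14, 16]
R3 ← R3 − (2)·R1: [0, 6, 7, -8]
R3 ← R3 + (1/2)·R2: [0, 0, 0, 0]
Echelon form has 2 nonzero rows, so rank(C) = 2.
The column space has dimension equal to the rank: 2.

2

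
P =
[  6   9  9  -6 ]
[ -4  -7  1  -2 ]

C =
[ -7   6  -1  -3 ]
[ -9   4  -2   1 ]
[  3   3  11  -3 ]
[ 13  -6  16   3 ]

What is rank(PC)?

First compute PC:
[[-174, 135, -21, -54],
 [ 68, -37,  -3,  -4]]
Now row reduce the product.
R2 ← R2 + (34/87)·R1: [0, 457/29, -325/29, -728/29]
2 nonzero rows, so rank(PC) = 2.

2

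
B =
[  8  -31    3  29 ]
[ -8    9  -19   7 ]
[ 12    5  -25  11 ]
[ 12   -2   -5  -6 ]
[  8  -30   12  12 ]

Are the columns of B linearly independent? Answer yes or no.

Row reduce B to echelon form.
R2 ← R2 + R1: [0, -22, -16, 36]
R3 ← R3 − (3/2)·R1: [0, 103/2, -59/2, -65/2]
R4 ← R4 − (3/2)·R1: [0, 89/2, -19/2, -99/2]
R5 ← R5 − R1: [0, 1, 9, -17]
R3 ← R3 + (103/44)·R2: [0, 0, -1473/22, 1139/22]
R4 ← R4 + (89/44)·R2: [0, 0, -921/22, 513/22]
R5 ← R5 + (1/22)·R2: [0, 0, 91/11, -169/11]
R4 ← R4 − (307/491)·R3: [0, 0, 0, -4445/491]
R5 ← R5 + (182/1473)·R3: [0, 0, 0, -13208/1473]
R5 ← R5 − (104/105)·R4: [0, 0, 0, 0]
4 pivots among 4 columns.
Every column is a pivot column, so the columns are linearly independent.

yes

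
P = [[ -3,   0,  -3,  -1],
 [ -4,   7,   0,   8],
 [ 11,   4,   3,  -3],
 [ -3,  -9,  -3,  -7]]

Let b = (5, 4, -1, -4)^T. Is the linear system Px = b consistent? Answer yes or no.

no

Row reduce the augmented matrix [P | b].
R2 ← R2 − (4/3)·R1: [0, 7, 4, 28/3, -8/3]
R3 ← R3 + (11/3)·R1: [0, 4, -8, -20/3, 52/3]
R4 ← R4 − R1: [0, -9, 0, -6, -9]
R3 ← R3 − (4/7)·R2: [0, 0, -72/7, -12, 132/7]
R4 ← R4 + (9/7)·R2: [0, 0, 36/7, 6, -87/7]
R4 ← R4 + (1/2)·R3: [0, 0, 0, 0, -3]
The echelon form has 4 nonzero rows; the last pivot sits in the augmented column, so rank(P) = 3 but rank([P|b]) = 4.
Since the ranks differ, the system is inconsistent.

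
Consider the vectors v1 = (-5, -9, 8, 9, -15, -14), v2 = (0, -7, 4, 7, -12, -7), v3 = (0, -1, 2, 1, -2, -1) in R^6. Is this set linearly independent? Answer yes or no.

yes

Form the matrix with these vectors as rows and row reduce.
R3 ← R3 − (1/7)·R2: [0, 0, 10/7, 0, -2/7, 0]
3 nonzero rows, so the 3 vectors span a space of dimension 3.
Since 3 = 3, the vectors are linearly independent.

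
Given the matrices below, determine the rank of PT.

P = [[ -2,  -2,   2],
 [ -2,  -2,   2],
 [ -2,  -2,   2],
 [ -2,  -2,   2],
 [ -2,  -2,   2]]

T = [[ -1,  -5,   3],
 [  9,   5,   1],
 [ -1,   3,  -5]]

First compute PT:
[[-18,   6, -18],
 [-18,   6, -18],
 [-18,   6, -18],
 [-18,   6, -18],
 [-18,   6, -18]]
Now row reduce the product.
R2 ← R2 − R1: [0, 0, 0]
R3 ← R3 − R1: [0, 0, 0]
R4 ← R4 − R1: [0, 0, 0]
R5 ← R5 − R1: [0, 0, 0]
1 nonzero row, so rank(PT) = 1.

1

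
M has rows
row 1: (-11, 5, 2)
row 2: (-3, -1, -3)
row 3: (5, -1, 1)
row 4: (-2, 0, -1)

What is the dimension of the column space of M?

Row reduce to echelon form.
R2 ← R2 − (3/11)·R1: [0, -26/11, -39/11]
R3 ← R3 + (5/11)·R1: [0, 14/11, 21/11]
R4 ← R4 − (2/11)·R1: [0, -10/11, -15/11]
R3 ← R3 + (7/13)·R2: [0, 0, 0]
R4 ← R4 − (5/13)·R2: [0, 0, 0]
Echelon form has 2 nonzero rows, so rank(M) = 2.
The column space has dimension equal to the rank: 2.

2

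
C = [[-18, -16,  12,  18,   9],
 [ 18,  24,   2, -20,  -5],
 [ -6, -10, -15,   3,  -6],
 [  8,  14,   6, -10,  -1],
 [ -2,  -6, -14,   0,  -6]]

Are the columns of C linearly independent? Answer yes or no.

no

Row reduce C to echelon form.
R2 ← R2 + R1: [0, 8, 14, -2, 4]
R3 ← R3 − (1/3)·R1: [0, -14/3, -19, -3, -9]
R4 ← R4 + (4/9)·R1: [0, 62/9, 34/3, -2, 3]
R5 ← R5 − (1/9)·R1: [0, -38/9, -46/3, -2, -7]
R3 ← R3 + (7/12)·R2: [0, 0, -65/6, -25/6, -20/3]
R4 ← R4 − (31/36)·R2: [0, 0, -13/18, -5/18, -4/9]
R5 ← R5 + (19/36)·R2: [0, 0, -143/18, -55/18, -44/9]
R4 ← R4 − (1/15)·R3: [0, 0, 0, 0, 0]
R5 ← R5 − (11/15)·R3: [0, 0, 0, 0, 0]
3 pivots among 5 columns.
Only 3 < 5 pivot columns, so the columns are linearly dependent.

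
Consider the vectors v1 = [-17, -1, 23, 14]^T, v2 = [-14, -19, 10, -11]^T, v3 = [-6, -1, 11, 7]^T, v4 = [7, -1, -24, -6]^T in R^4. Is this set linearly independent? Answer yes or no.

yes

Form the matrix with these vectors as rows and row reduce.
R2 ← R2 − (14/17)·R1: [0, -309/17, -152/17, -383/17]
R3 ← R3 − (6/17)·R1: [0, -11/17, 49/17, 35/17]
R4 ← R4 + (7/17)·R1: [0, -24/17, -247/17, -4/17]
R3 ← R3 − (11/309)·R2: [0, 0, 989/309, 884/309]
R4 ← R4 − (8/103)·R2: [0, 0, -1425/103, 156/103]
R4 ← R4 + (4275/989)·R3: [0, 0, 0, 13728/989]
4 nonzero rows, so the 4 vectors span a space of dimension 4.
Since 4 = 4, the vectors are linearly independent.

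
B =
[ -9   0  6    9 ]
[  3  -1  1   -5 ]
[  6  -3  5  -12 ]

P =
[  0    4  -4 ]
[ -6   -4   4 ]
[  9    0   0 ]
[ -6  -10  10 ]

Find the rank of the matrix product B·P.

First compute BP:
[[  0, -126, 126],
 [ 45,  66, -66],
 [135, 156, -156]]
Now row reduce the product.
Swap R1 ↔ R2
R3 ← R3 − (3)·R1: [0, -42, 42]
R3 ← R3 − (1/3)·R2: [0, 0, 0]
2 nonzero rows, so rank(BP) = 2.

2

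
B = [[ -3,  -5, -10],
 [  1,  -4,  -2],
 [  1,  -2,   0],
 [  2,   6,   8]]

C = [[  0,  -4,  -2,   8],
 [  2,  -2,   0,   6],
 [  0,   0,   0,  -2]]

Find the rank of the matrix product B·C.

First compute BC:
[[-10,  22,   6, -34],
 [ -8,   4,  -2, -12],
 [ -4,   0,  -2,  -4],
 [ 12, -20,  -4,  36]]
Now row reduce the product.
R2 ← R2 − (4/5)·R1: [0, -68/5, -34/5, 76/5]
R3 ← R3 − (2/5)·R1: [0, -44/5, -22/5, 48/5]
R4 ← R4 + (6/5)·R1: [0, 32/5, 16/5, -24/5]
R3 ← R3 − (11/17)·R2: [0, 0, 0, -4/17]
R4 ← R4 + (8/17)·R2: [0, 0, 0, 40/17]
R4 ← R4 + (10)·R3: [0, 0, 0, 0]
3 nonzero rows, so rank(BC) = 3.

3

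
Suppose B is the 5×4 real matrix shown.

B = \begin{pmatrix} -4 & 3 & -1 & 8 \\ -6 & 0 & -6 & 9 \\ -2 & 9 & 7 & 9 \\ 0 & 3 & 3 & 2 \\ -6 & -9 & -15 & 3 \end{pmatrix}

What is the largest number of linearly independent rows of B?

Row reduce to echelon form.
R2 ← R2 − (3/2)·R1: [0, -9/2, -9/2, -3]
R3 ← R3 − (1/2)·R1: [0, 15/2, 15/2, 5]
R5 ← R5 − (3/2)·R1: [0, -27/2, -27/2, -9]
R3 ← R3 + (5/3)·R2: [0, 0, 0, 0]
R4 ← R4 + (2/3)·R2: [0, 0, 0, 0]
R5 ← R5 − (3)·R2: [0, 0, 0, 0]
Echelon form has 2 nonzero rows, so rank(B) = 2.
The rank gives the maximum number of linearly independent rows: 2.

2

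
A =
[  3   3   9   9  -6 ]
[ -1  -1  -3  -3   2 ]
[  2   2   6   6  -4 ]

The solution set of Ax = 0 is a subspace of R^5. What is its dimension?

4

Row reduce to echelon form.
R2 ← R2 + (1/3)·R1: [0, 0, 0, 0, 0]
R3 ← R3 − (2/3)·R1: [0, 0, 0, 0, 0]
1 nonzero row, so rank(A) = 1.
A has 5 columns; by rank–nullity, nullity = 5 − 1 = 4.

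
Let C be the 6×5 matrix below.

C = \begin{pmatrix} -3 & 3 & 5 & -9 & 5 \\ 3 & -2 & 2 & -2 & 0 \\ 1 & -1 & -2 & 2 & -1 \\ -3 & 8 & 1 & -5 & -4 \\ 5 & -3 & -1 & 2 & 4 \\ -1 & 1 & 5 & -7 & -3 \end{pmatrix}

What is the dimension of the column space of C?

Row reduce to echelon form.
R2 ← R2 + R1: [0, 1, 7, -11, 5]
R3 ← R3 + (1/3)·R1: [0, 0, -1/3, -1, 2/3]
R4 ← R4 − R1: [0, 5, -4, 4, -9]
R5 ← R5 + (5/3)·R1: [0, 2, 22/3, -13, 37/3]
R6 ← R6 − (1/3)·R1: [0, 0, 10/3, -4, -14/3]
R4 ← R4 − (5)·R2: [0, 0, -39, 59, -34]
R5 ← R5 − (2)·R2: [0, 0, -20/3, 9, 7/3]
R4 ← R4 − (117)·R3: [0, 0, 0, 176, -112]
R5 ← R5 − (20)·R3: [0, 0, 0, 29, -11]
R6 ← R6 + (10)·R3: [0, 0, 0, -14, 2]
R5 ← R5 − (29/176)·R4: [0, 0, 0, 0, 82/11]
R6 ← R6 + (7/88)·R4: [0, 0, 0, 0, -76/11]
R6 ← R6 + (38/41)·R5: [0, 0, 0, 0, 0]
Echelon form has 5 nonzero rows, so rank(C) = 5.
The column space has dimension equal to the rank: 5.

5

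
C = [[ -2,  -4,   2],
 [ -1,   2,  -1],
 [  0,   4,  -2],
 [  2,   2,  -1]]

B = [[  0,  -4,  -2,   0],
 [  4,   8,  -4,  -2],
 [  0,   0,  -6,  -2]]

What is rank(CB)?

First compute CB:
[[-16, -24,   8,   4],
 [  8,  20,   0,  -2],
 [ 16,  32,  -4,  -4],
 [  8,   8,  -6,  -2]]
Now row reduce the product.
R2 ← R2 + (1/2)·R1: [0, 8, 4, 0]
R3 ← R3 + R1: [0, 8, 4, 0]
R4 ← R4 + (1/2)·R1: [0, -4, -2, 0]
R3 ← R3 − R2: [0, 0, 0, 0]
R4 ← R4 + (1/2)·R2: [0, 0, 0, 0]
2 nonzero rows, so rank(CB) = 2.

2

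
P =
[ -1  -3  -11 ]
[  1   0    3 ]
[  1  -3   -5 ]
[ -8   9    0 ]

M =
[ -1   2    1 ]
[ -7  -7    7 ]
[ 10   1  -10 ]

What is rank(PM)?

First compute PM:
[[-88,   8,  88],
 [ 29,   5, -29],
 [-30,  18,  30],
 [-55, -79,  55]]
Now row reduce the product.
R2 ← R2 + (29/88)·R1: [0, 84/11, 0]
R3 ← R3 − (15/44)·R1: [0, 168/11, 0]
R4 ← R4 − (5/8)·R1: [0, -84, 0]
R3 ← R3 − (2)·R2: [0, 0, 0]
R4 ← R4 + (11)·R2: [0, 0, 0]
2 nonzero rows, so rank(PM) = 2.

2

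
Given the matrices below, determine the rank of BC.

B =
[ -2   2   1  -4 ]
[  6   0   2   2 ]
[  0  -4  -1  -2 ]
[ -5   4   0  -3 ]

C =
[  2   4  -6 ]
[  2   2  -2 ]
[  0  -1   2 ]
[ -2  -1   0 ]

2

First compute BC:
[[  8,  -1,  10],
 [  8,  20, -32],
 [ -4,  -5,   6],
 [  4,  -9,  22]]
Now row reduce the product.
R2 ← R2 − R1: [0, 21, -42]
R3 ← R3 + (1/2)·R1: [0, -11/2, 11]
R4 ← R4 − (1/2)·R1: [0, -17/2, 17]
R3 ← R3 + (11/42)·R2: [0, 0, 0]
R4 ← R4 + (17/42)·R2: [0, 0, 0]
2 nonzero rows, so rank(BC) = 2.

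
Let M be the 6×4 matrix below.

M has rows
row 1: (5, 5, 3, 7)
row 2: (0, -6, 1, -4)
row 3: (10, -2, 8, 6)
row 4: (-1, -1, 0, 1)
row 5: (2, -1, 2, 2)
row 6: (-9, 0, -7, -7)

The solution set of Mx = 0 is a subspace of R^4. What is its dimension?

Row reduce to echelon form.
R3 ← R3 − (2)·R1: [0, -12, 2, -8]
R4 ← R4 + (1/5)·R1: [0, 0, 3/5, 12/5]
R5 ← R5 − (2/5)·R1: [0, -3, 4/5, -4/5]
R6 ← R6 + (9/5)·R1: [0, 9, -8/5, 28/5]
R3 ← R3 − (2)·R2: [0, 0, 0, 0]
R5 ← R5 − (1/2)·R2: [0, 0, 3/10, 6/5]
R6 ← R6 + (3/2)·R2: [0, 0, -1/10, -2/5]
Swap R3 ↔ R4
R5 ← R5 − (1/2)·R3: [0, 0, 0, 0]
R6 ← R6 + (1/6)·R3: [0, 0, 0, 0]
3 nonzero rows, so rank(M) = 3.
M has 4 columns; by rank–nullity, nullity = 4 − 3 = 1.

1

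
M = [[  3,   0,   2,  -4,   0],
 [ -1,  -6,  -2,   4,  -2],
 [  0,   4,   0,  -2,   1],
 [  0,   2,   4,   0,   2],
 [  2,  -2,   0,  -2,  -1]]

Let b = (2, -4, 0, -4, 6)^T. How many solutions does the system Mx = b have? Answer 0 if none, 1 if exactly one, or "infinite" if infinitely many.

Row reduce the augmented matrix [M | b].
R2 ← R2 + (1/3)·R1: [0, -6, -4/3, 8/3, -2, -10/3]
R5 ← R5 − (2/3)·R1: [0, -2, -4/3, 2/3, -1, 14/3]
R3 ← R3 + (2/3)·R2: [0, 0, -8/9, -2/9, -1/3, -20/9]
R4 ← R4 + (1/3)·R2: [0, 0, 32/9, 8/9, 4/3, -46/9]
R5 ← R5 − (1/3)·R2: [0, 0, -8/9, -2/9, -1/3, 52/9]
R4 ← R4 + (4)·R3: [0, 0, 0, 0, 0, -14]
R5 ← R5 − R3: [0, 0, 0, 0, 0, 8]
R5 ← R5 + (4/7)·R4: [0, 0, 0, 0, 0, 0]
The echelon form has 4 nonzero rows; the last pivot sits in the augmented column, so rank(M) = 3 but rank([M|b]) = 4.
Since the ranks differ, the system is inconsistent.
It has no solutions.

0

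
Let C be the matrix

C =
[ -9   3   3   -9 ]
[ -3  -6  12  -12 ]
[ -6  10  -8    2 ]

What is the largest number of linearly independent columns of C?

3

Row reduce to echelon form.
R2 ← R2 − (1/3)·R1: [0, -7, 11, -9]
R3 ← R3 − (2/3)·R1: [0, 8, -10, 8]
R3 ← R3 + (8/7)·R2: [0, 0, 18/7, -16/7]
Echelon form has 3 nonzero rows, so rank(C) = 3.
The rank gives the maximum number of linearly independent columns: 3.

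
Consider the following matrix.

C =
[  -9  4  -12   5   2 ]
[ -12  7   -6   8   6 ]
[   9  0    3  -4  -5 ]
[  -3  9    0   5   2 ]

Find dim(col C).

Row reduce to echelon form.
R2 ← R2 − (4/3)·R1: [0, 5/3, 10, 4/3, 10/3]
R3 ← R3 + R1: [0, 4, -9, 1, -3]
R4 ← R4 − (1/3)·R1: [0, 23/3, 4, 10/3, 4/3]
R3 ← R3 − (12/5)·R2: [0, 0, -33, -11/5, -11]
R4 ← R4 − (23/5)·R2: [0, 0, -42, -14/5, -14]
R4 ← R4 − (14/11)·R3: [0, 0, 0, 0, 0]
Echelon form has 3 nonzero rows, so rank(C) = 3.
The column space has dimension equal to the rank: 3.

3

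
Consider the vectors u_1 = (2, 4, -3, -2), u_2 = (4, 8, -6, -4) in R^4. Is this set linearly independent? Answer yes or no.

no

Form the matrix with these vectors as rows and row reduce.
R2 ← R2 − (2)·R1: [0, 0, 0, 0]
1 nonzero row, so the 2 vectors span a space of dimension 1.
Since 1 < 2, the vectors are linearly dependent.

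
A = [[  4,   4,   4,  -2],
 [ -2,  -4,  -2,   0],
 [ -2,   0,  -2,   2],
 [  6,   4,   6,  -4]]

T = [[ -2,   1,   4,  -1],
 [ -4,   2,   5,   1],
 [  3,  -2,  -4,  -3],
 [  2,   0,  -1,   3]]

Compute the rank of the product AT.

First compute AT:
[[-16,   4,  22, -18],
 [ 14,  -6, -20,   4],
 [  2,   2,  -2,  14],
 [-18,   2,  24, -32]]
Now row reduce the product.
R2 ← R2 + (7/8)·R1: [0, -5/2, -3/4, -47/4]
R3 ← R3 + (1/8)·R1: [0, 5/2, 3/4, 47/4]
R4 ← R4 − (9/8)·R1: [0, -5/2, -3/4, -47/4]
R3 ← R3 + R2: [0, 0, 0, 0]
R4 ← R4 − R2: [0, 0, 0, 0]
2 nonzero rows, so rank(AT) = 2.

2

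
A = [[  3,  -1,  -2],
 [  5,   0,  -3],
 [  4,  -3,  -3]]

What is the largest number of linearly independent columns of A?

2

Row reduce to echelon form.
R2 ← R2 − (5/3)·R1: [0, 5/3, 1/3]
R3 ← R3 − (4/3)·R1: [0, -5/3, -1/3]
R3 ← R3 + R2: [0, 0, 0]
Echelon form has 2 nonzero rows, so rank(A) = 2.
The rank gives the maximum number of linearly independent columns: 2.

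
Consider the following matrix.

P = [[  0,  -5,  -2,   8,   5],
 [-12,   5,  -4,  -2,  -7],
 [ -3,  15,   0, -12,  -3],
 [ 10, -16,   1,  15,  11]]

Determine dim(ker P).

2

Row reduce to echelon form.
Swap R1 ↔ R2
R3 ← R3 − (1/4)·R1: [0, 55/4, 1, -23/2, -5/4]
R4 ← R4 + (5/6)·R1: [0, -71/6, -7/3, 40/3, 31/6]
R3 ← R3 + (11/4)·R2: [0, 0, -9/2, 21/2, 25/2]
R4 ← R4 − (71/30)·R2: [0, 0, 12/5, -28/5, -20/3]
R4 ← R4 + (8/15)·R3: [0, 0, 0, 0, 0]
3 nonzero rows, so rank(P) = 3.
P has 5 columns; by rank–nullity, nullity = 5 − 3 = 2.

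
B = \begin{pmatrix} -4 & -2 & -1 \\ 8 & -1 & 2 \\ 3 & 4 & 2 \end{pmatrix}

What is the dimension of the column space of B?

Row reduce to echelon form.
R2 ← R2 + (2)·R1: [0, -5, 0]
R3 ← R3 + (3/4)·R1: [0, 5/2, 5/4]
R3 ← R3 + (1/2)·R2: [0, 0, 5/4]
Echelon form has 3 nonzero rows, so rank(B) = 3.
The column space has dimension equal to the rank: 3.

3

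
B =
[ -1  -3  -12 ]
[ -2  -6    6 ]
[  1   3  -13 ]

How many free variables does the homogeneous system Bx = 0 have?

Row reduce to echelon form.
R2 ← R2 − (2)·R1: [0, 0, 30]
R3 ← R3 + R1: [0, 0, -25]
R3 ← R3 + (5/6)·R2: [0, 0, 0]
2 nonzero rows, so rank(B) = 2.
B has 3 columns; by rank–nullity, nullity = 3 − 2 = 1.

1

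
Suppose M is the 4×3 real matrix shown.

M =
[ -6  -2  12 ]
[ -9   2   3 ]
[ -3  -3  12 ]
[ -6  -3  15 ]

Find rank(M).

2

Row reduce to echelon form.
R2 ← R2 − (3/2)·R1: [0, 5, -15]
R3 ← R3 − (1/2)·R1: [0, -2, 6]
R4 ← R4 − R1: [0, -1, 3]
R3 ← R3 + (2/5)·R2: [0, 0, 0]
R4 ← R4 + (1/5)·R2: [0, 0, 0]
Echelon form has 2 nonzero rows, so rank(M) = 2.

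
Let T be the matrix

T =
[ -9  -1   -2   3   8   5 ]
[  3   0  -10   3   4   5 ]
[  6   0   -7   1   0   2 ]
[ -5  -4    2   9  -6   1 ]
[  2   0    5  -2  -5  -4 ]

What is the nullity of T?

Row reduce to echelon form.
R2 ← R2 + (1/3)·R1: [0, -1/3, -32/3, 4, 20/3, 20/3]
R3 ← R3 + (2/3)·R1: [0, -2/3, -25/3, 3, 16/3, 16/3]
R4 ← R4 − (5/9)·R1: [0, -31/9, 28/9, 22/3, -94/9, -16/9]
R5 ← R5 + (2/9)·R1: [0, -2/9, 41/9, -4/3, -29/9, -26/9]
R3 ← R3 − (2)·R2: [0, 0, 13, -5, -8, -8]
R4 ← R4 − (31/3)·R2: [0, 0, 340/3, -34, -238/3, -212/3]
R5 ← R5 − (2/3)·R2: [0, 0, 35/3, -4, -23/3, -22/3]
R4 ← R4 − (340/39)·R3: [0, 0, 0, 374/39, -374/39, -12/13]
R5 ← R5 − (35/39)·R3: [0, 0, 0, 19/39, -19/39, -2/13]
R5 ← R5 − (19/374)·R4: [0, 0, 0, 0, 0, -20/187]
5 nonzero rows, so rank(T) = 5.
T has 6 columns; by rank–nullity, nullity = 6 − 5 = 1.

1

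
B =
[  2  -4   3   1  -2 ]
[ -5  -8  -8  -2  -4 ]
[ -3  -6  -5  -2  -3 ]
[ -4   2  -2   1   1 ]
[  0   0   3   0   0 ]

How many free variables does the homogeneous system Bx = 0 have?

Row reduce to echelon form.
R2 ← R2 + (5/2)·R1: [0, -18, -1/2, 1/2, -9]
R3 ← R3 + (3/2)·R1: [0, -12, -1/2, -1/2, -6]
R4 ← R4 + (2)·R1: [0, -6, 4, 3, -3]
R3 ← R3 − (2/3)·R2: [0, 0, -1/6, -5/6, 0]
R4 ← R4 − (1/3)·R2: [0, 0, 25/6, 17/6, 0]
R4 ← R4 + (25)·R3: [0, 0, 0, -18, 0]
R5 ← R5 + (18)·R3: [0, 0, 0, -15, 0]
R5 ← R5 − (5/6)·R4: [0, 0, 0, 0, 0]
4 nonzero rows, so rank(B) = 4.
B has 5 columns; by rank–nullity, nullity = 5 − 4 = 1.

1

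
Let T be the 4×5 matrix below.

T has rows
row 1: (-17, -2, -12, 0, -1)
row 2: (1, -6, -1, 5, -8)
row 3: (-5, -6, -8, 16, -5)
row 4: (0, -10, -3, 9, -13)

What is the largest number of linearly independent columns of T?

Row reduce to echelon form.
R2 ← R2 + (1/17)·R1: [0, -104/17, -29/17, 5, -137/17]
R3 ← R3 − (5/17)·R1: [0, -92/17, -76/17, 16, -80/17]
R3 ← R3 − (23/26)·R2: [0, 0, -77/26, 301/26, 63/26]
R4 ← R4 − (85/52)·R2: [0, 0, -11/52, 43/52, 9/52]
R4 ← R4 − (1/14)·R3: [0, 0, 0, 0, 0]
Echelon form has 3 nonzero rows, so rank(T) = 3.
The rank gives the maximum number of linearly independent columns: 3.

3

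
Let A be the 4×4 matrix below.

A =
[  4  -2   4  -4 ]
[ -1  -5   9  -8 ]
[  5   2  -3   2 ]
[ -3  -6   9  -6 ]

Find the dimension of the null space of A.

Row reduce to echelon form.
R2 ← R2 + (1/4)·R1: [0, -11/2, 10, -9]
R3 ← R3 − (5/4)·R1: [0, 9/2, -8, 7]
R4 ← R4 + (3/4)·R1: [0, -15/2, 12, -9]
R3 ← R3 + (9/11)·R2: [0, 0, 2/11, -4/11]
R4 ← R4 − (15/11)·R2: [0, 0, -18/11, 36/11]
R4 ← R4 + (9)·R3: [0, 0, 0, 0]
3 nonzero rows, so rank(A) = 3.
A has 4 columns; by rank–nullity, nullity = 4 − 3 = 1.

1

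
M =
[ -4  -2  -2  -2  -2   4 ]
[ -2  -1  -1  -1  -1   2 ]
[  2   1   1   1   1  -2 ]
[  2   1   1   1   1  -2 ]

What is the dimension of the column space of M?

Row reduce to echelon form.
R2 ← R2 − (1/2)·R1: [0, 0, 0, 0, 0, 0]
R3 ← R3 + (1/2)·R1: [0, 0, 0, 0, 0, 0]
R4 ← R4 + (1/2)·R1: [0, 0, 0, 0, 0, 0]
Echelon form has 1 nonzero row, so rank(M) = 1.
The column space has dimension equal to the rank: 1.

1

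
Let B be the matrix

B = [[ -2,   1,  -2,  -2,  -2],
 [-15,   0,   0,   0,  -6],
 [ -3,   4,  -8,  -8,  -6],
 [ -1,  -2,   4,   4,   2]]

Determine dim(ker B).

Row reduce to echelon form.
R2 ← R2 − (15/2)·R1: [0, -15/2, 15, 15, 9]
R3 ← R3 − (3/2)·R1: [0, 5/2, -5, -5, -3]
R4 ← R4 − (1/2)·R1: [0, -5/2, 5, 5, 3]
R3 ← R3 + (1/3)·R2: [0, 0, 0, 0, 0]
R4 ← R4 − (1/3)·R2: [0, 0, 0, 0, 0]
2 nonzero rows, so rank(B) = 2.
B has 5 columns; by rank–nullity, nullity = 5 − 2 = 3.

3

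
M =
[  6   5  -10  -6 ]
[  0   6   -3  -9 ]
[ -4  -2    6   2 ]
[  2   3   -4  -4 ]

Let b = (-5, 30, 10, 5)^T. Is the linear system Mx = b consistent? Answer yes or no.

yes

Row reduce the augmented matrix [M | b].
R3 ← R3 + (2/3)·R1: [0, 4/3, -2/3, -2, 20/3]
R4 ← R4 − (1/3)·R1: [0, 4/3, -2/3, -2, 20/3]
R3 ← R3 − (2/9)·R2: [0, 0, 0, 0, 0]
R4 ← R4 − (2/9)·R2: [0, 0, 0, 0, 0]
The echelon form has 2 nonzero rows, and every pivot lies in the first 4 columns, so rank(M) = rank([M|b]) = 2.
The system is consistent.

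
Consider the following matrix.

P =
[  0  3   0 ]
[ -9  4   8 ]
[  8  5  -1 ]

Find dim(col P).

3

Row reduce to echelon form.
Swap R1 ↔ R2
R3 ← R3 + (8/9)·R1: [0, 77/9, 55/9]
R3 ← R3 − (77/27)·R2: [0, 0, 55/9]
Echelon form has 3 nonzero rows, so rank(P) = 3.
The column space has dimension equal to the rank: 3.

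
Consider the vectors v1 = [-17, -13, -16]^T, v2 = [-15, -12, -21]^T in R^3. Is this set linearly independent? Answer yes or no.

Form the matrix with these vectors as rows and row reduce.
R2 ← R2 − (15/17)·R1: [0, -9/17, -117/17]
2 nonzero rows, so the 2 vectors span a space of dimension 2.
Since 2 = 2, the vectors are linearly independent.

yes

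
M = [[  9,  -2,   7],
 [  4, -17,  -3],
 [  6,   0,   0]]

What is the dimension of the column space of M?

3

Row reduce to echelon form.
R2 ← R2 − (4/9)·R1: [0, -145/9, -55/9]
R3 ← R3 − (2/3)·R1: [0, 4/3, -14/3]
R3 ← R3 + (12/145)·R2: [0, 0, -150/29]
Echelon form has 3 nonzero rows, so rank(M) = 3.
The column space has dimension equal to the rank: 3.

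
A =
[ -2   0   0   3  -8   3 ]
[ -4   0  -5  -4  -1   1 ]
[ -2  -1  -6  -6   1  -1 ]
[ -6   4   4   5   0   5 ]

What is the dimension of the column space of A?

Row reduce to echelon form.
R2 ← R2 − (2)·R1: [0, 0, -5, -10, 15, -5]
R3 ← R3 − R1: [0, -1, -6, -9, 9, -4]
R4 ← R4 − (3)·R1: [0, 4, 4, -4, 24, -4]
Swap R2 ↔ R3
R4 ← R4 + (4)·R2: [0, 0, -20, -40, 60, -20]
R4 ← R4 − (4)·R3: [0, 0, 0, 0, 0, 0]
Echelon form has 3 nonzero rows, so rank(A) = 3.
The column space has dimension equal to the rank: 3.

3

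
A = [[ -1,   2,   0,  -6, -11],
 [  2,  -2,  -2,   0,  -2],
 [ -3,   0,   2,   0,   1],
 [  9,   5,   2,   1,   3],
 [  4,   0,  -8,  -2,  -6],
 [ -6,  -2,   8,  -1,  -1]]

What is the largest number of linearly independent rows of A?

Row reduce to echelon form.
R2 ← R2 + (2)·R1: [0, 2, -2, -12, -24]
R3 ← R3 − (3)·R1: [0, -6, 2, 18, 34]
R4 ← R4 + (9)·R1: [0, 23, 2, -53, -96]
R5 ← R5 + (4)·R1: [0, 8, -8, -26, -50]
R6 ← R6 − (6)·R1: [0, -14, 8, 35, 65]
R3 ← R3 + (3)·R2: [0, 0, -4, -18, -38]
R4 ← R4 − (23/2)·R2: [0, 0, 25, 85, 180]
R5 ← R5 − (4)·R2: [0, 0, 0, 22, 46]
R6 ← R6 + (7)·R2: [0, 0, -6, -49, -103]
R4 ← R4 + (25/4)·R3: [0, 0, 0, -55/2, -115/2]
R6 ← R6 − (3/2)·R3: [0, 0, 0, -22, -46]
R5 ← R5 + (4/5)·R4: [0, 0, 0, 0, 0]
R6 ← R6 − (4/5)·R4: [0, 0, 0, 0, 0]
Echelon form has 4 nonzero rows, so rank(A) = 4.
The rank gives the maximum number of linearly independent rows: 4.

4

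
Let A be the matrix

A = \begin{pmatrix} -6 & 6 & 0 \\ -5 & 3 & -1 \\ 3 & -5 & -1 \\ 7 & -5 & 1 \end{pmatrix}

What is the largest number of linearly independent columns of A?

Row reduce to echelon form.
R2 ← R2 − (5/6)·R1: [0, -2, -1]
R3 ← R3 + (1/2)·R1: [0, -2, -1]
R4 ← R4 + (7/6)·R1: [0, 2, 1]
R3 ← R3 − R2: [0, 0, 0]
R4 ← R4 + R2: [0, 0, 0]
Echelon form has 2 nonzero rows, so rank(A) = 2.
The rank gives the maximum number of linearly independent columns: 2.

2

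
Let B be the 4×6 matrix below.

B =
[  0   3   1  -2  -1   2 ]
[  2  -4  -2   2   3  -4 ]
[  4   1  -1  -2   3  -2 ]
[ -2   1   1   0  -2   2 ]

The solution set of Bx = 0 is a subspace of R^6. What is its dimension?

4

Row reduce to echelon form.
Swap R1 ↔ R2
R3 ← R3 − (2)·R1: [0, 9, 3, -6, -3, 6]
R4 ← R4 + R1: [0, -3, -1, 2, 1, -2]
R3 ← R3 − (3)·R2: [0, 0, 0, 0, 0, 0]
R4 ← R4 + R2: [0, 0, 0, 0, 0, 0]
2 nonzero rows, so rank(B) = 2.
B has 6 columns; by rank–nullity, nullity = 6 − 2 = 4.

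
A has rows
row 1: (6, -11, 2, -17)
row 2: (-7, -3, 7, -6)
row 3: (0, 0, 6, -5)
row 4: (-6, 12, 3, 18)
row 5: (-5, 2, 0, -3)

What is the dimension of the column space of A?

Row reduce to echelon form.
R2 ← R2 + (7/6)·R1: [0, -95/6, 28/3, -155/6]
R4 ← R4 + R1: [0, 1, 5, 1]
R5 ← R5 + (5/6)·R1: [0, -43/6, 5/3, -103/6]
R4 ← R4 + (6/95)·R2: [0, 0, 531/95, -12/19]
R5 ← R5 − (43/95)·R2: [0, 0, -243/95, -104/19]
R4 ← R4 − (177/190)·R3: [0, 0, 0, 153/38]
R5 ← R5 + (81/190)·R3: [0, 0, 0, -289/38]
R5 ← R5 + (17/9)·R4: [0, 0, 0, 0]
Echelon form has 4 nonzero rows, so rank(A) = 4.
The column space has dimension equal to the rank: 4.

4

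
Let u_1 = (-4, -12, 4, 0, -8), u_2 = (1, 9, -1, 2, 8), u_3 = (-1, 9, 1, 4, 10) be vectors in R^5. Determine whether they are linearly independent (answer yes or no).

Form the matrix with these vectors as rows and row reduce.
R2 ← R2 + (1/4)·R1: [0, 6, 0, 2, 6]
R3 ← R3 − (1/4)·R1: [0, 12, 0, 4, 12]
R3 ← R3 − (2)·R2: [0, 0, 0, 0, 0]
2 nonzero rows, so the 3 vectors span a space of dimension 2.
Since 2 < 3, the vectors are linearly dependent.

no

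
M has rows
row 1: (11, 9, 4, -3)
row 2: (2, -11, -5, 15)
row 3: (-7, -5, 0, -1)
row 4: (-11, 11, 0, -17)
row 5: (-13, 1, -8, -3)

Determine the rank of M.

Row reduce to echelon form.
R2 ← R2 − (2/11)·R1: [0, -139/11, -63/11, 171/11]
R3 ← R3 + (7/11)·R1: [0, 8/11, 28/11, -32/11]
R4 ← R4 + R1: [0, 20, 4, -20]
R5 ← R5 + (13/11)·R1: [0, 128/11, -36/11, -72/11]
R3 ← R3 + (8/139)·R2: [0, 0, 308/139, -280/139]
R4 ← R4 + (220/139)·R2: [0, 0, -704/139, 640/139]
R5 ← R5 + (128/139)·R2: [0, 0, -1188/139, 1080/139]
R4 ← R4 + (16/7)·R3: [0, 0, 0, 0]
R5 ← R5 + (27/7)·R3: [0, 0, 0, 0]
Echelon form has 3 nonzero rows, so rank(M) = 3.

3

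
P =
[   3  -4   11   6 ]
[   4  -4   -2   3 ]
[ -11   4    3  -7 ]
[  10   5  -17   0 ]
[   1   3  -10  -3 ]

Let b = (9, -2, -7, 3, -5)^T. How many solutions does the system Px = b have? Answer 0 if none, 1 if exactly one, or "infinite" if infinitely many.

Row reduce the augmented matrix [P | b].
R2 ← R2 − (4/3)·R1: [0, 4/3, -50/3, -5, -14]
R3 ← R3 + (11/3)·R1: [0, -32/3, 130/3, 15, 26]
R4 ← R4 − (10/3)·R1: [0, 55/3, -161/3, -20, -27]
R5 ← R5 − (1/3)·R1: [0, 13/3, -41/3, -5, -8]
R3 ← R3 + (8)·R2: [0, 0, -90, -25, -86]
R4 ← R4 − (55/4)·R2: [0, 0, 351/2, 195/4, 331/2]
R5 ← R5 − (13/4)·R2: [0, 0, 81/2, 45/4, 75/2]
R4 ← R4 + (39/20)·R3: [0, 0, 0, 0, -11/5]
R5 ← R5 + (9/20)·R3: [0, 0, 0, 0, -6/5]
R5 ← R5 − (6/11)·R4: [0, 0, 0, 0, 0]
The echelon form has 4 nonzero rows; the last pivot sits in the augmented column, so rank(P) = 3 but rank([P|b]) = 4.
Since the ranks differ, the system is inconsistent.
It has no solutions.

0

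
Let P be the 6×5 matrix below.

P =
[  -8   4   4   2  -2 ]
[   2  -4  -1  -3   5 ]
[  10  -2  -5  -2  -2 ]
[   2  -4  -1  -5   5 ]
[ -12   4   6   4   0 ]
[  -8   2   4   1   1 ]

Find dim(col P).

3

Row reduce to echelon form.
R2 ← R2 + (1/4)·R1: [0, -3, 0, -5/2, 9/2]
R3 ← R3 + (5/4)·R1: [0, 3, 0, 1/2, -9/2]
R4 ← R4 + (1/4)·R1: [0, -3, 0, -9/2, 9/2]
R5 ← R5 − (3/2)·R1: [0, -2, 0, 1, 3]
R6 ← R6 − R1: [0, -2, 0, -1, 3]
R3 ← R3 + R2: [0, 0, 0, -2, 0]
R4 ← R4 − R2: [0, 0, 0, -2, 0]
R5 ← R5 − (2/3)·R2: [0, 0, 0, 8/3, 0]
R6 ← R6 − (2/3)·R2: [0, 0, 0, 2/3, 0]
R4 ← R4 − R3: [0, 0, 0, 0, 0]
R5 ← R5 + (4/3)·R3: [0, 0, 0, 0, 0]
R6 ← R6 + (1/3)·R3: [0, 0, 0, 0, 0]
Echelon form has 3 nonzero rows, so rank(P) = 3.
The column space has dimension equal to the rank: 3.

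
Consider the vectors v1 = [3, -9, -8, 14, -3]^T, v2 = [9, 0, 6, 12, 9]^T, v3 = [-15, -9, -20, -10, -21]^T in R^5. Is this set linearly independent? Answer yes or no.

Form the matrix with these vectors as rows and row reduce.
R2 ← R2 − (3)·R1: [0, 27, 30, -30, 18]
R3 ← R3 + (5)·R1: [0, -54, -60, 60, -36]
R3 ← R3 + (2)·R2: [0, 0, 0, 0, 0]
2 nonzero rows, so the 3 vectors span a space of dimension 2.
Since 2 < 3, the vectors are linearly dependent.

no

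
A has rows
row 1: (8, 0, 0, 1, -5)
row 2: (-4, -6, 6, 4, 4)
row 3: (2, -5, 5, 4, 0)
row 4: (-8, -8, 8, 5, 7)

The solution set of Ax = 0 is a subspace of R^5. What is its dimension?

Row reduce to echelon form.
R2 ← R2 + (1/2)·R1: [0, -6, 6, 9/2, 3/2]
R3 ← R3 − (1/4)·R1: [0, -5, 5, 15/4, 5/4]
R4 ← R4 + R1: [0, -8, 8, 6, 2]
R3 ← R3 − (5/6)·R2: [0, 0, 0, 0, 0]
R4 ← R4 − (4/3)·R2: [0, 0, 0, 0, 0]
2 nonzero rows, so rank(A) = 2.
A has 5 columns; by rank–nullity, nullity = 5 − 2 = 3.

3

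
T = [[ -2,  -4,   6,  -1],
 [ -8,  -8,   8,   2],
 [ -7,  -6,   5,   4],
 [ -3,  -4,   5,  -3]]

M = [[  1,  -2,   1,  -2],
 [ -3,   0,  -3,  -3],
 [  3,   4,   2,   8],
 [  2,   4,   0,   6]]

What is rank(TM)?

3

First compute TM:
[[ 26,  24,  22,  58],
 [ 44,  56,  32, 116],
 [ 34,  50,  21,  96],
 [ 18,  14,  19,  40]]
Now row reduce the product.
R2 ← R2 − (22/13)·R1: [0, 200/13, -68/13, 232/13]
R3 ← R3 − (17/13)·R1: [0, 242/13, -101/13, 262/13]
R4 ← R4 − (9/13)·R1: [0, -34/13, 49/13, -2/13]
R3 ← R3 − (121/100)·R2: [0, 0, -36/25, -36/25]
R4 ← R4 + (17/100)·R2: [0, 0, 72/25, 72/25]
R4 ← R4 + (2)·R3: [0, 0, 0, 0]
3 nonzero rows, so rank(TM) = 3.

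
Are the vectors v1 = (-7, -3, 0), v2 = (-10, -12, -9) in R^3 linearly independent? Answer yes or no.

Form the matrix with these vectors as rows and row reduce.
R2 ← R2 − (10/7)·R1: [0, -54/7, -9]
2 nonzero rows, so the 2 vectors span a space of dimension 2.
Since 2 = 2, the vectors are linearly independent.

yes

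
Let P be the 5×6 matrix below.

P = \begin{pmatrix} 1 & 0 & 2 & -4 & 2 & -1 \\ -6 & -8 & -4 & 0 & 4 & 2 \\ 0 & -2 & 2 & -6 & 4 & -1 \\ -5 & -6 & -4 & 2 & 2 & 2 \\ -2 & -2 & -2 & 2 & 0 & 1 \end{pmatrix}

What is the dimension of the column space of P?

2

Row reduce to echelon form.
R2 ← R2 + (6)·R1: [0, -8, 8, -24, 16, -4]
R4 ← R4 + (5)·R1: [0, -6, 6, -18, 12, -3]
R5 ← R5 + (2)·R1: [0, -2, 2, -6, 4, -1]
R3 ← R3 − (1/4)·R2: [0, 0, 0, 0, 0, 0]
R4 ← R4 − (3/4)·R2: [0, 0, 0, 0, 0, 0]
R5 ← R5 − (1/4)·R2: [0, 0, 0, 0, 0, 0]
Echelon form has 2 nonzero rows, so rank(P) = 2.
The column space has dimension equal to the rank: 2.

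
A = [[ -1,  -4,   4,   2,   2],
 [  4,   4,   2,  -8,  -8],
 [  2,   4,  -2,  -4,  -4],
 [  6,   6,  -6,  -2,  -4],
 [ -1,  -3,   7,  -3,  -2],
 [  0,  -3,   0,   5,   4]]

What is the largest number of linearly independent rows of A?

Row reduce to echelon form.
R2 ← R2 + (4)·R1: [0, -12, 18, 0, 0]
R3 ← R3 + (2)·R1: [0, -4, 6, 0, 0]
R4 ← R4 + (6)·R1: [0, -18, 18, 10, 8]
R5 ← R5 − R1: [0, 1, 3, -5, -4]
R3 ← R3 − (1/3)·R2: [0, 0, 0, 0, 0]
R4 ← R4 − (3/2)·R2: [0, 0, -9, 10, 8]
R5 ← R5 + (1/12)·R2: [0, 0, 9/2, -5, -4]
R6 ← R6 − (1/4)·R2: [0, 0, -9/2, 5, 4]
Swap R3 ↔ R4
R5 ← R5 + (1/2)·R3: [0, 0, 0, 0, 0]
R6 ← R6 − (1/2)·R3: [0, 0, 0, 0, 0]
Echelon form has 3 nonzero rows, so rank(A) = 3.
The rank gives the maximum number of linearly independent rows: 3.

3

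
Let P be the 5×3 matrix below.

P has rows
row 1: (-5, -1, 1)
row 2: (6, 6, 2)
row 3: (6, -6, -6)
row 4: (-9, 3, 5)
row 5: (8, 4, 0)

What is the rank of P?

2

Row reduce to echelon form.
R2 ← R2 + (6/5)·R1: [0, 24/5, 16/5]
R3 ← R3 + (6/5)·R1: [0, -36/5, -24/5]
R4 ← R4 − (9/5)·R1: [0, 24/5, 16/5]
R5 ← R5 + (8/5)·R1: [0, 12/5, 8/5]
R3 ← R3 + (3/2)·R2: [0, 0, 0]
R4 ← R4 − R2: [0, 0, 0]
R5 ← R5 − (1/2)·R2: [0, 0, 0]
Echelon form has 2 nonzero rows, so rank(P) = 2.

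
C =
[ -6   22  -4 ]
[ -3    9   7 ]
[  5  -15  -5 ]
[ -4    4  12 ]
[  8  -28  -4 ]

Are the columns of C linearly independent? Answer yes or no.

Row reduce C to echelon form.
R2 ← R2 − (1/2)·R1: [0, -2, 9]
R3 ← R3 + (5/6)·R1: [0, 10/3, -25/3]
R4 ← R4 − (2/3)·R1: [0, -32/3, 44/3]
R5 ← R5 + (4/3)·R1: [0, 4/3, -28/3]
R3 ← R3 + (5/3)·R2: [0, 0, 20/3]
R4 ← R4 − (16/3)·R2: [0, 0, -100/3]
R5 ← R5 + (2/3)·R2: [0, 0, -10/3]
R4 ← R4 + (5)·R3: [0, 0, 0]
R5 ← R5 + (1/2)·R3: [0, 0, 0]
3 pivots among 3 columns.
Every column is a pivot column, so the columns are linearly independent.

yes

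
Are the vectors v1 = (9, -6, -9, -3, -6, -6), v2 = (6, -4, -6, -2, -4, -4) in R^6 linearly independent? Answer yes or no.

Form the matrix with these vectors as rows and row reduce.
R2 ← R2 − (2/3)·R1: [0, 0, 0, 0, 0, 0]
1 nonzero row, so the 2 vectors span a space of dimension 1.
Since 1 < 2, the vectors are linearly dependent.

no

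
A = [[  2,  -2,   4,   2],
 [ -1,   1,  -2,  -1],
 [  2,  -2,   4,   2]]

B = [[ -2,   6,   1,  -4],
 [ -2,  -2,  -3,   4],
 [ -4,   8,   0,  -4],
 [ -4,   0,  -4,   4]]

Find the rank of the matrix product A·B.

1

First compute AB:
[[-24,  48,   0, -24],
 [ 12, -24,   0,  12],
 [-24,  48,   0, -24]]
Now row reduce the product.
R2 ← R2 + (1/2)·R1: [0, 0, 0, 0]
R3 ← R3 − R1: [0, 0, 0, 0]
1 nonzero row, so rank(AB) = 1.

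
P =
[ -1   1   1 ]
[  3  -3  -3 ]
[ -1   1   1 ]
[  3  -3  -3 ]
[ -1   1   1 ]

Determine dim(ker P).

2

Row reduce to echelon form.
R2 ← R2 + (3)·R1: [0, 0, 0]
R3 ← R3 − R1: [0, 0, 0]
R4 ← R4 + (3)·R1: [0, 0, 0]
R5 ← R5 − R1: [0, 0, 0]
1 nonzero row, so rank(P) = 1.
P has 3 columns; by rank–nullity, nullity = 3 − 1 = 2.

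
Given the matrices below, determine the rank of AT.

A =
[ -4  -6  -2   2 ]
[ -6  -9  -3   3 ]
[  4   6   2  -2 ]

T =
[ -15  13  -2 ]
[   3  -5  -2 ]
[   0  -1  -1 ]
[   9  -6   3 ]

First compute AT:
[[ 60, -32,  28],
 [ 90, -48,  42],
 [-60,  32, -28]]
Now row reduce the product.
R2 ← R2 − (3/2)·R1: [0, 0, 0]
R3 ← R3 + R1: [0, 0, 0]
1 nonzero row, so rank(AT) = 1.

1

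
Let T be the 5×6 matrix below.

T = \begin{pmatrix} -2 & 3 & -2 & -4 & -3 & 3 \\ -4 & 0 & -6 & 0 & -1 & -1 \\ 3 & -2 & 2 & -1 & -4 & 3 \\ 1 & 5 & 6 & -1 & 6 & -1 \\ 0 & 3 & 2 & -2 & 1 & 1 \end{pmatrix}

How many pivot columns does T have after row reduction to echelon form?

3

Row reduce to echelon form.
R2 ← R2 − (2)·R1: [0, -6, -2, 8, 5, -7]
R3 ← R3 + (3/2)·R1: [0, 5/2, -1, -7, -17/2, 15/2]
R4 ← R4 + (1/2)·R1: [0, 13/2, 5, -3, 9/2, 1/2]
R3 ← R3 + (5/12)·R2: [0, 0, -11/6, -11/3, -77/12, 55/12]
R4 ← R4 + (13/12)·R2: [0, 0, 17/6, 17/3, 119/12, -85/12]
R5 ← R5 + (1/2)·R2: [0, 0, 1, 2, 7/2, -5/2]
R4 ← R4 + (17/11)·R3: [0, 0, 0, 0, 0, 0]
R5 ← R5 + (6/11)·R3: [0, 0, 0, 0, 0, 0]
Echelon form has 3 nonzero rows, so rank(T) = 3.
Each nonzero row contributes one pivot column: 3 pivot columns.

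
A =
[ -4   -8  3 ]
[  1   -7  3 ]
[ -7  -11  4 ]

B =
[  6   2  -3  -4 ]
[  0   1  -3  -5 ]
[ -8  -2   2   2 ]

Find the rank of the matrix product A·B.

First compute AB:
[[-48, -22,  42,  62],
 [-18, -11,  24,  37],
 [-74, -33,  62,  91]]
Now row reduce the product.
R2 ← R2 − (3/8)·R1: [0, -11/4, 33/4, 55/4]
R3 ← R3 − (37/24)·R1: [0, 11/12, -11/4, -55/12]
R3 ← R3 + (1/3)·R2: [0, 0, 0, 0]
2 nonzero rows, so rank(AB) = 2.

2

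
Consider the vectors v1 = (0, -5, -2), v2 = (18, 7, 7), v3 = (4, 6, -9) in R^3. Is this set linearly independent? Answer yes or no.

yes

Form the matrix with these vectors as rows and row reduce.
Swap R1 ↔ R2
R3 ← R3 − (2/9)·R1: [0, 40/9, -95/9]
R3 ← R3 + (8/9)·R2: [0, 0, -37/3]
3 nonzero rows, so the 3 vectors span a space of dimension 3.
Since 3 = 3, the vectors are linearly independent.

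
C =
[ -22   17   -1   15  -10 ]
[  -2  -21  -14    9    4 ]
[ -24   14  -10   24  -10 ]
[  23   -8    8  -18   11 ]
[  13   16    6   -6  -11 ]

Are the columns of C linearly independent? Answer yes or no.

yes

Row reduce C to echelon form.
R2 ← R2 − (1/11)·R1: [0, -248/11, -153/11, 84/11, 54/11]
R3 ← R3 − (12/11)·R1: [0, -50/11, -98/11, 84/11, 10/11]
R4 ← R4 + (23/22)·R1: [0, 215/22, 153/22, -51/22, 6/11]
R5 ← R5 + (13/22)·R1: [0, 573/22, 119/22, 63/22, -186/11]
R3 ← R3 − (25/124)·R2: [0, 0, -757/124, 189/31, -5/62]
R4 ← R4 + (215/496)·R2: [0, 0, 459/496, 123/124, 663/248]
R5 ← R5 + (573/496)·R2: [0, 0, -5287/496, 1449/124, -2787/248]
R4 ← R4 + (459/3028)·R3: [0, 0, 0, 2901/1514, 4029/1514]
R5 ← R5 − (5287/3028)·R3: [0, 0, 0, 1575/1514, -16801/1514]
R5 ← R5 − (525/967)·R4: [0, 0, 0, 0, -12128/967]
5 pivots among 5 columns.
Every column is a pivot column, so the columns are linearly independent.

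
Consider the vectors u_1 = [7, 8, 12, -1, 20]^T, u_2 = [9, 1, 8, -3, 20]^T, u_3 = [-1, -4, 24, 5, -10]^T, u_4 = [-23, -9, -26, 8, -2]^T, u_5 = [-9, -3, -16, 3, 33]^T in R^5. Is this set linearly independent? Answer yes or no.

Form the matrix with these vectors as rows and row reduce.
R2 ← R2 − (9/7)·R1: [0, -65/7, -52/7, -12/7, -40/7]
R3 ← R3 + (1/7)·R1: [0, -20/7, 180/7, 34/7, -50/7]
R4 ← R4 + (23/7)·R1: [0, 121/7, 94/7, 33/7, 446/7]
R5 ← R5 + (9/7)·R1: [0, 51/7, -4/7, 12/7, 411/7]
R3 ← R3 − (4/13)·R2: [0, 0, 28, 70/13, -70/13]
R4 ← R4 + (121/65)·R2: [0, 0, -2/5, 99/65, 690/13]
R5 ← R5 + (51/65)·R2: [0, 0, -32/5, 24/65, 705/13]
R4 ← R4 + (1/70)·R3: [0, 0, 0, 8/5, 53]
R5 ← R5 + (8/35)·R3: [0, 0, 0, 8/5, 53]
R5 ← R5 − R4: [0, 0, 0, 0, 0]
4 nonzero rows, so the 5 vectors span a space of dimension 4.
Since 4 < 5, the vectors are linearly dependent.

no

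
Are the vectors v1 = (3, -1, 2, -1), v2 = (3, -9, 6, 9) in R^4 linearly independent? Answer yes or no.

Form the matrix with these vectors as rows and row reduce.
R2 ← R2 − R1: [0, -8, 4, 10]
2 nonzero rows, so the 2 vectors span a space of dimension 2.
Since 2 = 2, the vectors are linearly independent.

yes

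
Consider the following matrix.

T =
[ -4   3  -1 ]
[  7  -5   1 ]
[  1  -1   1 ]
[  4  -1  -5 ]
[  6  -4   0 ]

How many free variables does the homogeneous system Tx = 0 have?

1

Row reduce to echelon form.
R2 ← R2 + (7/4)·R1: [0, 1/4, -3/4]
R3 ← R3 + (1/4)·R1: [0, -1/4, 3/4]
R4 ← R4 + R1: [0, 2, -6]
R5 ← R5 + (3/2)·R1: [0, 1/2, -3/2]
R3 ← R3 + R2: [0, 0, 0]
R4 ← R4 − (8)·R2: [0, 0, 0]
R5 ← R5 − (2)·R2: [0, 0, 0]
2 nonzero rows, so rank(T) = 2.
T has 3 columns; by rank–nullity, nullity = 3 − 2 = 1.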